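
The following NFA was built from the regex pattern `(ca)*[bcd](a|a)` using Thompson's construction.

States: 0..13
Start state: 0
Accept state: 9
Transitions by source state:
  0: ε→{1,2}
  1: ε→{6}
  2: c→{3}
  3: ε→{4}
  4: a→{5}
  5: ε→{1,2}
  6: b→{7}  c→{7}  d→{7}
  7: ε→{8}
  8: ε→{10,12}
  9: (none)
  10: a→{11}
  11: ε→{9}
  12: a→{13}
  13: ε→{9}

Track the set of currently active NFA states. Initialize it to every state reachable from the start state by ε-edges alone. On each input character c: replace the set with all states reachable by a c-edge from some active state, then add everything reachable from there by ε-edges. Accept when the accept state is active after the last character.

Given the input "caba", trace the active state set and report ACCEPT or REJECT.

S₀ = ε-closure({0}) = {0,1,2,6}
'c' @ 1: {3,4,7,8,10,12}
'a' @ 2: {1,2,5,6,9,11,13}  (accept∈set)
'b' @ 3: {7,8,10,12}
'a' @ 4: {9,11,13}  (accept∈set)
final: {9,11,13}; accept 9 in set

Answer: ACCEPT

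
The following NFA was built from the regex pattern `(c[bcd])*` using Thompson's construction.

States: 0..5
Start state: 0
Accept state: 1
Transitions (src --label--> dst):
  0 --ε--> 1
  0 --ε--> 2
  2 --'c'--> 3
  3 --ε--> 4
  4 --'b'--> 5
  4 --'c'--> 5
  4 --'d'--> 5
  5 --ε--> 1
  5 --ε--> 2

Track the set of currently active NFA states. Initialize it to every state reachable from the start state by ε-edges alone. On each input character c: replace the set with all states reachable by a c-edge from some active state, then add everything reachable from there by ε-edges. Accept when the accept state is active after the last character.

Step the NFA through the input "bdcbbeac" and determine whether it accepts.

initial (ε-close {0}): {0,1,2}
'b' @ 1: {}  — no active states
rest 'dcbbeac' ignored (set empty)
final: {}; accept 1 not in set

Answer: REJECT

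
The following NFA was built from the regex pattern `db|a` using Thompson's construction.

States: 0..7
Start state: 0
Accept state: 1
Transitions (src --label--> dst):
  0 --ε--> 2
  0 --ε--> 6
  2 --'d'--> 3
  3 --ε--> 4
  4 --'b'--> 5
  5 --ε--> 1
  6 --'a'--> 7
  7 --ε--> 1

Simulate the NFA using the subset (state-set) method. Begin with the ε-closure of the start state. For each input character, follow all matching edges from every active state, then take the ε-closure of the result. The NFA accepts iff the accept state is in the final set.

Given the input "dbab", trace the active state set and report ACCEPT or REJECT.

Answer: REJECT

Steps:
start: ε-closure({0}) = {0,2,6}
'd' @ 1: {3,4}
'b' @ 2: {1,5}  (accept∈set)
'a' @ 3: {}  — dead — no transitions
rest 'b' ignored (set empty)
end set {} — state 1 not in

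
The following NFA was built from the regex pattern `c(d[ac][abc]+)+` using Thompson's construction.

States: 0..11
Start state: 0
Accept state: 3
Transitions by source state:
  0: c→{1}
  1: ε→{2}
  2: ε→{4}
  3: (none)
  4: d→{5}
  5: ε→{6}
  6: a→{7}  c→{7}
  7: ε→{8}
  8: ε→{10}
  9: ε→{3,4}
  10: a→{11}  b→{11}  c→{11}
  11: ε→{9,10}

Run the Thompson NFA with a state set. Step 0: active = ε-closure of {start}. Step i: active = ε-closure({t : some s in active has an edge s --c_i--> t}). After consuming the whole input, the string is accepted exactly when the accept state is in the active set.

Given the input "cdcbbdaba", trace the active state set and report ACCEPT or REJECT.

start: ε-closure({0}) = {0}
'c' @ 1: {1,2,4}
'd' @ 2: {5,6}
'c' @ 3: {7,8,10}
'b' @ 4: {3,4,9,10,11}  (accept∈set)
'b' @ 5: {3,4,9,10,11}  (accept∈set)
'd' @ 6: {5,6}
'a' @ 7: {7,8,10}
'b' @ 8: {3,4,9,10,11}  (accept∈set)
'a' @ 9: {3,4,9,10,11}  (accept∈set)
after full input: {3,4,9,10,11}  (accept=3 in)

Answer: ACCEPT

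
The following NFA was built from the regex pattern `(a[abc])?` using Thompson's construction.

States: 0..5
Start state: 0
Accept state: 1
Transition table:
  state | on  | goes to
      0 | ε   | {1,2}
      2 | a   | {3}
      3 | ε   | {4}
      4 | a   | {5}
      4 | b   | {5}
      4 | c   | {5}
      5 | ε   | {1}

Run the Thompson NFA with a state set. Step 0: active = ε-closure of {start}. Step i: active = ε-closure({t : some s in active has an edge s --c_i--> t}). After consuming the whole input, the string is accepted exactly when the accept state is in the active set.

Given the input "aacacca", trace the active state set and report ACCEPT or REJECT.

S₀ = ε-closure({0}) = {0,1,2}
'a' @ 1: {3,4}
'a' @ 2: {1,5}  (accept∈set)
'c' @ 3: {}  — dead — no transitions
rest 'acca' ignored (set empty)
final: {}; accept 1 not in set

Answer: REJECT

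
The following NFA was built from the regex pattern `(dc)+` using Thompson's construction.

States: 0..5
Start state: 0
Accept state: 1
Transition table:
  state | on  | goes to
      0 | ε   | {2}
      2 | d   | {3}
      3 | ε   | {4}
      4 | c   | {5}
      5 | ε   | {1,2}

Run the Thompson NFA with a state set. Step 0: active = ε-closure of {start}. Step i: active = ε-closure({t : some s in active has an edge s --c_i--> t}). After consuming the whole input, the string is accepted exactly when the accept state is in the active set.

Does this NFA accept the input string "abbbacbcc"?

start: ε-closure({0}) = {0,2}
'a' @ 1: {}  — no active states
rest 'bbbacbcc' ignored (set empty)
after full input: {}  (accept=1 not in)

Answer: REJECT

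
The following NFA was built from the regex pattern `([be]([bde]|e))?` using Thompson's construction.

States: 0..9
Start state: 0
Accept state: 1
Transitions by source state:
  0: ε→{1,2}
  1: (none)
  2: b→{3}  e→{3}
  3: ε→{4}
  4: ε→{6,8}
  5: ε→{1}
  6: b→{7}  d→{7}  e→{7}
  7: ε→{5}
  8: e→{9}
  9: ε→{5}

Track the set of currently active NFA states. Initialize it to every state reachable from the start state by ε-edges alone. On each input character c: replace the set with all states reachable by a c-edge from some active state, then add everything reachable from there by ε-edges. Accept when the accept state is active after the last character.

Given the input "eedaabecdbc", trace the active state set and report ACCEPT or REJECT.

start: ε-closure({0}) = {0,1,2}
'e' @ 1: {3,4,6,8}
'e' @ 2: {1,5,7,9}  ✓accept
'd' @ 3: {}  — no active states
rest 'aabecdbc' ignored (set empty)
end set {} — state 1 not in

Answer: REJECT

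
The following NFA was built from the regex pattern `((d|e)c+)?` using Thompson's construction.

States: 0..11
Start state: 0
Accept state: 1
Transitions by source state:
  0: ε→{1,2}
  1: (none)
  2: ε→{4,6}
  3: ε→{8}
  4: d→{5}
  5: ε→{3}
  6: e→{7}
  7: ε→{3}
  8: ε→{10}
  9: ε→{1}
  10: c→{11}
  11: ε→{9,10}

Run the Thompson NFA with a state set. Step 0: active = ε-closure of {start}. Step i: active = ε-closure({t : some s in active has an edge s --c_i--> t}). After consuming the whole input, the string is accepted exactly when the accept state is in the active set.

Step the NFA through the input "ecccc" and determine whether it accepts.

Answer: ACCEPT

Trace:
initial (ε-close {0}): {0,1,2,4,6}
'e' @ 1: {3,7,8,10}
'c' @ 2: {1,9,10,11}  ✓accept
'c' @ 3: {1,9,10,11}  ✓accept
'c' @ 4: {1,9,10,11}  ✓accept
'c' @ 5: {1,9,10,11}  ✓accept
after full input: {1,9,10,11}  (accept=1 in)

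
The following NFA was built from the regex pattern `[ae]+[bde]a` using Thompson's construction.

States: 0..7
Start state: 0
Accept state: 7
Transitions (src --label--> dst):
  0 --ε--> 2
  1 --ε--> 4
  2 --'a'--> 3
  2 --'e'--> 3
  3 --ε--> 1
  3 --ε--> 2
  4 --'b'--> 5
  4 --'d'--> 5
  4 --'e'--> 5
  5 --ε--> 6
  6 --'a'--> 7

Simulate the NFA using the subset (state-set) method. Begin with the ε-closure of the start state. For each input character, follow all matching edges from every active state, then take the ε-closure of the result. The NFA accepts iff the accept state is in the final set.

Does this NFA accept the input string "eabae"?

initial (ε-close {0}): {0,2}
'e' @ 1: {1,2,3,4}
'a' @ 2: {1,2,3,4}
'b' @ 3: {5,6}
'a' @ 4: {7}  ✓accept
'e' @ 5: {}  — dead — no transitions
end set {} — state 7 not in

Answer: REJECT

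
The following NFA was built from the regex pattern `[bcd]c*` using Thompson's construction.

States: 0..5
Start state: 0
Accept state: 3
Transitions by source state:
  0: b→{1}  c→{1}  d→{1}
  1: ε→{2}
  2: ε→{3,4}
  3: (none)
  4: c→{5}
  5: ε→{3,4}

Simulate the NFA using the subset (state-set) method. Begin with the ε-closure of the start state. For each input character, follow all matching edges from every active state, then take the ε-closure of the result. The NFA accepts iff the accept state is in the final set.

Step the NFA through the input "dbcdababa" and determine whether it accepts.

initial (ε-close {0}): {0}
'd' @ 1: {1,2,3,4}  (accept∈set)
'b' @ 2: {}  — state set empty
rest 'cdababa' ignored (set empty)
end set {} — state 3 not in

Answer: REJECT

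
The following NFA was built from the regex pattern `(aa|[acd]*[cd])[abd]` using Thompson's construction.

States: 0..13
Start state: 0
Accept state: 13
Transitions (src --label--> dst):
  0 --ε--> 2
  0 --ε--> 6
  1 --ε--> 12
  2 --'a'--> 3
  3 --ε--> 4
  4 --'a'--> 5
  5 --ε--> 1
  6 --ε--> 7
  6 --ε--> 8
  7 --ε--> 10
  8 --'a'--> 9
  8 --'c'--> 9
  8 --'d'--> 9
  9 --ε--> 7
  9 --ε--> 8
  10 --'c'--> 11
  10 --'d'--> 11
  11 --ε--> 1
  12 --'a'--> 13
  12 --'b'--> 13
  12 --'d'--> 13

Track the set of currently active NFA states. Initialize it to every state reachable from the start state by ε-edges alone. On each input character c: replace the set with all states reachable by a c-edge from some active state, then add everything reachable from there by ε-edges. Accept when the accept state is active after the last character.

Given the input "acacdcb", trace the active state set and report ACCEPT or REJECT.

S₀ = ε-closure({0}) = {0,2,6,7,8,10}
'a' @ 1: {3,4,7,8,9,10}
'c' @ 2: {1,7,8,9,10,11,12}
'a' @ 3: {7,8,9,10,13}  ✓accept
'c' @ 4: {1,7,8,9,10,11,12}
'd' @ 5: {1,7,8,9,10,11,12,13}  ✓accept
'c' @ 6: {1,7,8,9,10,11,12}
'b' @ 7: {13}  ✓accept
final: {13}; accept 13 in set

Answer: ACCEPT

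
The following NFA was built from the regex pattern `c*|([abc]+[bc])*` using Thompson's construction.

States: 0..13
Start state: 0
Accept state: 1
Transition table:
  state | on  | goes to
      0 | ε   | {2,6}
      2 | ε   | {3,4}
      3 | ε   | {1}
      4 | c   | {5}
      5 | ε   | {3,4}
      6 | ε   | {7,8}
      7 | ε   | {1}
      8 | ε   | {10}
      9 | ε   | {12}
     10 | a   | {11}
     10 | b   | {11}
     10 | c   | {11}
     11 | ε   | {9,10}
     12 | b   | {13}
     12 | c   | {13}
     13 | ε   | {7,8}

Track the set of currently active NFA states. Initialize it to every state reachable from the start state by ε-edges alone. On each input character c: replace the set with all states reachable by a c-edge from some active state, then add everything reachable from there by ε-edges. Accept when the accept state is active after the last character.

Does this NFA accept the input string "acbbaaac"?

Answer: ACCEPT

Steps:
S₀ = ε-closure({0}) = {0,1,2,3,4,6,7,8,10}
'a' @ 1: {9,10,11,12}
'c' @ 2: {1,7,8,9,10,11,12,13}  (accept∈set)
'b' @ 3: {1,7,8,9,10,11,12,13}  (accept∈set)
'b' @ 4: {1,7,8,9,10,11,12,13}  (accept∈set)
'a' @ 5: {9,10,11,12}
'a' @ 6: {9,10,11,12}
'a' @ 7: {9,10,11,12}
'c' @ 8: {1,7,8,9,10,11,12,13}  (accept∈set)
end set {1,7,8,9,10,11,12,13} — state 1 in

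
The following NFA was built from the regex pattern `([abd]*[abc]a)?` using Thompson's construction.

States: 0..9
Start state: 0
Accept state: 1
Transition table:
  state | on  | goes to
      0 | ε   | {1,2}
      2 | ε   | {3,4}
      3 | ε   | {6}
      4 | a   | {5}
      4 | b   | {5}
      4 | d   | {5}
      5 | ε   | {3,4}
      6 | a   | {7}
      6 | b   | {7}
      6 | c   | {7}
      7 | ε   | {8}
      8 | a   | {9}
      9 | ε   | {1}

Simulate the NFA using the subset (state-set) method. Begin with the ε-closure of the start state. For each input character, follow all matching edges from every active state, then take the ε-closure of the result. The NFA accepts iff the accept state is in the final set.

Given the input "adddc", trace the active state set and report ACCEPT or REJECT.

Answer: REJECT

Trace:
initial (ε-close {0}): {0,1,2,3,4,6}
'a' @ 1: {3,4,5,6,7,8}
'd' @ 2: {3,4,5,6}
'd' @ 3: {3,4,5,6}
'd' @ 4: {3,4,5,6}
'c' @ 5: {7,8}
after full input: {7,8}  (accept=1 not in)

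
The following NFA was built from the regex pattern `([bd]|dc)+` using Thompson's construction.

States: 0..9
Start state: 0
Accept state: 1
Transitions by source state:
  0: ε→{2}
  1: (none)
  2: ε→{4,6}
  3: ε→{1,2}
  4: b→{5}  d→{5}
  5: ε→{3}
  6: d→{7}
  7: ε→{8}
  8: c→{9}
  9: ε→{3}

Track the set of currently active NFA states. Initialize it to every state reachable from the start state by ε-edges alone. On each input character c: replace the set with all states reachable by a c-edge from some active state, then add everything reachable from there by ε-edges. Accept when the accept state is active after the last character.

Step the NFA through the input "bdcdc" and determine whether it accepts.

Answer: ACCEPT

Steps:
S₀ = ε-closure({0}) = {0,2,4,6}
'b' @ 1: {1,2,3,4,5,6}  [accepting]
'd' @ 2: {1,2,3,4,5,6,7,8}  [accepting]
'c' @ 3: {1,2,3,4,6,9}  [accepting]
'd' @ 4: {1,2,3,4,5,6,7,8}  [accepting]
'c' @ 5: {1,2,3,4,6,9}  [accepting]
end set {1,2,3,4,6,9} — state 1 in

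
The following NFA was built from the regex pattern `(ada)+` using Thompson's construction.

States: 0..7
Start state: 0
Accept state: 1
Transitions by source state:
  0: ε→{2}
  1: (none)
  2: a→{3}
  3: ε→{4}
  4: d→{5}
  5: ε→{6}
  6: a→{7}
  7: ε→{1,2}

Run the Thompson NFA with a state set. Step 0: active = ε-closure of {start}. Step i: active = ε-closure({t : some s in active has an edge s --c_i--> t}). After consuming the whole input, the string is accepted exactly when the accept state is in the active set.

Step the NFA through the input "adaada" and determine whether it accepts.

initial (ε-close {0}): {0,2}
'a' @ 1: {3,4}
'd' @ 2: {5,6}
'a' @ 3: {1,2,7}  ✓accept
'a' @ 4: {3,4}
'd' @ 5: {5,6}
'a' @ 6: {1,2,7}  ✓accept
end set {1,2,7} — state 1 in

Answer: ACCEPT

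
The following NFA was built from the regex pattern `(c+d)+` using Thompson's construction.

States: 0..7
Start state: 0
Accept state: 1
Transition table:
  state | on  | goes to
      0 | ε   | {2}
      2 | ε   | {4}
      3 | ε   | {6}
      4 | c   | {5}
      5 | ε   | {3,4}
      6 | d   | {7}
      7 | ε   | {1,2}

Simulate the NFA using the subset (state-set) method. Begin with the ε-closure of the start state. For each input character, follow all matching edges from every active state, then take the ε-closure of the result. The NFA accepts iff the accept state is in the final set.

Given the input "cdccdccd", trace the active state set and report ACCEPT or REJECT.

initial (ε-close {0}): {0,2,4}
'c' @ 1: {3,4,5,6}
'd' @ 2: {1,2,4,7}  (accept∈set)
'c' @ 3: {3,4,5,6}
'c' @ 4: {3,4,5,6}
'd' @ 5: {1,2,4,7}  (accept∈set)
'c' @ 6: {3,4,5,6}
'c' @ 7: {3,4,5,6}
'd' @ 8: {1,2,4,7}  (accept∈set)
end set {1,2,4,7} — state 1 in

Answer: ACCEPT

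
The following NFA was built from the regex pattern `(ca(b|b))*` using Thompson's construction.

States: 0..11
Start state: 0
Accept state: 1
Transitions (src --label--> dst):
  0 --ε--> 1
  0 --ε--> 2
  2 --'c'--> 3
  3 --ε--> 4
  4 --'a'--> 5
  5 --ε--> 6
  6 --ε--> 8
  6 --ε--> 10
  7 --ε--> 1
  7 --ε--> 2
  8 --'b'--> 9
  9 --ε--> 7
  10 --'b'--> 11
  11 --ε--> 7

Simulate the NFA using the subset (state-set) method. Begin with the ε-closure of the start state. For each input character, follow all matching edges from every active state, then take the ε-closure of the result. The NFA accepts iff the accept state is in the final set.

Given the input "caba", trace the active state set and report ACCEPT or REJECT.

start: ε-closure({0}) = {0,1,2}
'c' @ 1: {3,4}
'a' @ 2: {5,6,8,10}
'b' @ 3: {1,2,7,9,11}  (accept∈set)
'a' @ 4: {}  — dead — no transitions
final: {}; accept 1 not in set

Answer: REJECT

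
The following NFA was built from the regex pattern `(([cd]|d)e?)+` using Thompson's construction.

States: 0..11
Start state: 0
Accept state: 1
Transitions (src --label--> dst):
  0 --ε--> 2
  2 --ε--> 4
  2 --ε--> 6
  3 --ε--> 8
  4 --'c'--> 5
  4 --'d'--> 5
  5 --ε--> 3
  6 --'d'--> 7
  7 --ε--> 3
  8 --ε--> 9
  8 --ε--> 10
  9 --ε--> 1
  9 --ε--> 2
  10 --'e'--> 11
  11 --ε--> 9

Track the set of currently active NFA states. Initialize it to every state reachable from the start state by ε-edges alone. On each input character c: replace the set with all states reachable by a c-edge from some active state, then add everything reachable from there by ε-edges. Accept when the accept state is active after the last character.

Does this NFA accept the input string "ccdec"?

S₀ = ε-closure({0}) = {0,2,4,6}
'c' @ 1: {1,2,3,4,5,6,8,9,10}  ✓accept
'c' @ 2: {1,2,3,4,5,6,8,9,10}  ✓accept
'd' @ 3: {1,2,3,4,5,6,7,8,9,10}  ✓accept
'e' @ 4: {1,2,4,6,9,11}  ✓accept
'c' @ 5: {1,2,3,4,5,6,8,9,10}  ✓accept
final: {1,2,3,4,5,6,8,9,10}; accept 1 in set

Answer: ACCEPT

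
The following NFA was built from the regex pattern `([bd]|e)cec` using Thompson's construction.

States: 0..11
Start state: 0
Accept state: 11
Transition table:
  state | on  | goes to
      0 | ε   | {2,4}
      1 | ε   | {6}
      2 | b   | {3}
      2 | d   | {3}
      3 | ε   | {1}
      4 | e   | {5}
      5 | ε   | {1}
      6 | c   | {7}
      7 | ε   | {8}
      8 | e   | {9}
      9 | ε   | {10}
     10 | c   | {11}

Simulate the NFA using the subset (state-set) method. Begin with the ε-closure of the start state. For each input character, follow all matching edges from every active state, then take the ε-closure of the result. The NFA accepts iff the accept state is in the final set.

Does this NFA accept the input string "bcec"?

Answer: ACCEPT

Trace:
initial (ε-close {0}): {0,2,4}
'b' @ 1: {1,3,6}
'c' @ 2: {7,8}
'e' @ 3: {9,10}
'c' @ 4: {11}  ✓accept
after full input: {11}  (accept=11 in)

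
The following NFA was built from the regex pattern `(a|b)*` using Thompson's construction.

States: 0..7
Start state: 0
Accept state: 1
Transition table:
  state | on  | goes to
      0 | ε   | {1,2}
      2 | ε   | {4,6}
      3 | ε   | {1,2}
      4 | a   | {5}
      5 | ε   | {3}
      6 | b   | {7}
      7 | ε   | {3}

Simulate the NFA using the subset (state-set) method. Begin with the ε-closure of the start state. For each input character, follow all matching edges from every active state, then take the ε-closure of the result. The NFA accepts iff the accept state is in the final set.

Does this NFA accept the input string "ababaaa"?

initial (ε-close {0}): {0,1,2,4,6}
'a' @ 1: {1,2,3,4,5,6}  ✓accept
'b' @ 2: {1,2,3,4,6,7}  ✓accept
'a' @ 3: {1,2,3,4,5,6}  ✓accept
'b' @ 4: {1,2,3,4,6,7}  ✓accept
'a' @ 5: {1,2,3,4,5,6}  ✓accept
'a' @ 6: {1,2,3,4,5,6}  ✓accept
'a' @ 7: {1,2,3,4,5,6}  ✓accept
final: {1,2,3,4,5,6}; accept 1 in set

Answer: ACCEPT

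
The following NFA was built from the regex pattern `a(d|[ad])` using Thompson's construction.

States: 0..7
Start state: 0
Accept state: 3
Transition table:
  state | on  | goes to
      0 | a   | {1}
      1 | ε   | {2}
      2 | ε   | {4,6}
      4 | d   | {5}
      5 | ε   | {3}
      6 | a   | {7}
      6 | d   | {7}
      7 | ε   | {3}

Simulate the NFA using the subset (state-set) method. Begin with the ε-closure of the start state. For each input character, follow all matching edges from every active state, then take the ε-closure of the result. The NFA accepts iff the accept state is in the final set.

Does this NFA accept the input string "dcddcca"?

Answer: REJECT

Derivation:
initial (ε-close {0}): {0}
'd' @ 1: {}  — no active states
rest 'cddcca' ignored (set empty)
after full input: {}  (accept=3 not in)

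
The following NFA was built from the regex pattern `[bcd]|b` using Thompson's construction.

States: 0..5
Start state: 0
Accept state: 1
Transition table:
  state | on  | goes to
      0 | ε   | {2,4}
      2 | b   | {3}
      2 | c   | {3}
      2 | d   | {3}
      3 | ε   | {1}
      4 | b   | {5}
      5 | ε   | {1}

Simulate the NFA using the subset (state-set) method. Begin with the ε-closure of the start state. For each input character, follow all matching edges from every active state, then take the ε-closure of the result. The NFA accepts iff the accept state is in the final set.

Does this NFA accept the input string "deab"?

Answer: REJECT

Derivation:
S₀ = ε-closure({0}) = {0,2,4}
'd' @ 1: {1,3}  (accept∈set)
'e' @ 2: {}  — no active states
rest 'ab' ignored (set empty)
final: {}; accept 1 not in set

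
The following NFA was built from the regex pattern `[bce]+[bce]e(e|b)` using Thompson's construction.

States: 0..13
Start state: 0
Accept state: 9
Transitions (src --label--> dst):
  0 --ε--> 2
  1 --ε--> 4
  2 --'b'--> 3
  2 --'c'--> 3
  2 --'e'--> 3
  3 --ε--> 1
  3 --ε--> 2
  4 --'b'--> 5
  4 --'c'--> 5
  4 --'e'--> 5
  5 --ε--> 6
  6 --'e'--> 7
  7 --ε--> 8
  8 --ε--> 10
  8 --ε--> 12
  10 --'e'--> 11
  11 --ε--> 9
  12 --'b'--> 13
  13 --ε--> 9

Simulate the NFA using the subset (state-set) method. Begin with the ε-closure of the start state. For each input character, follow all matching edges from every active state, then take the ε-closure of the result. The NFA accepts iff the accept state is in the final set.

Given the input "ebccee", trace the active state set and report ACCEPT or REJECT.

Answer: ACCEPT

Derivation:
S₀ = ε-closure({0}) = {0,2}
'e' @ 1: {1,2,3,4}
'b' @ 2: {1,2,3,4,5,6}
'c' @ 3: {1,2,3,4,5,6}
'c' @ 4: {1,2,3,4,5,6}
'e' @ 5: {1,2,3,4,5,6,7,8,10,12}
'e' @ 6: {1,2,3,4,5,6,7,8,9,10,11,12}  ✓accept
after full input: {1,2,3,4,5,6,7,8,9,10,11,12}  (accept=9 in)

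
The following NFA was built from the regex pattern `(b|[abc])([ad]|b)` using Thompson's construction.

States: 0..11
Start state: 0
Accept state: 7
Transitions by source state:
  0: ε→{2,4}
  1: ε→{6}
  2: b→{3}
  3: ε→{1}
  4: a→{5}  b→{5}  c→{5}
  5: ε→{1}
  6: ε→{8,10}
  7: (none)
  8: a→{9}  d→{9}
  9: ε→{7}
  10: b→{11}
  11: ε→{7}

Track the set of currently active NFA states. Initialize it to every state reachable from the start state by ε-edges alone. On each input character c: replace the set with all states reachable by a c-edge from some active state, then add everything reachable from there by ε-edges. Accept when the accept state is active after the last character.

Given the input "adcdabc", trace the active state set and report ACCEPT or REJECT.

Answer: REJECT

Derivation:
start: ε-closure({0}) = {0,2,4}
'a' @ 1: {1,5,6,8,10}
'd' @ 2: {7,9}  (accept∈set)
'c' @ 3: {}  — state set empty
rest 'dabc' ignored (set empty)
after full input: {}  (accept=7 not in)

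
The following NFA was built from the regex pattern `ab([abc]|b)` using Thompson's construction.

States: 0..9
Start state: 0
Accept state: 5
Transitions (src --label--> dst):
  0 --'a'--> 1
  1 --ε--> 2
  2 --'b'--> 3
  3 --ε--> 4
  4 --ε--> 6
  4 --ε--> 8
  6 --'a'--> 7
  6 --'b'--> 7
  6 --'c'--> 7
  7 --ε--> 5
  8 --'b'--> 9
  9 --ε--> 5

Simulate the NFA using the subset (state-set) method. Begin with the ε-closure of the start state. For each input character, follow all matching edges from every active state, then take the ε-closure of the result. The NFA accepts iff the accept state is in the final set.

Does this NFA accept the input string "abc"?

S₀ = ε-closure({0}) = {0}
'a' @ 1: {1,2}
'b' @ 2: {3,4,6,8}
'c' @ 3: {5,7}  ✓accept
end set {5,7} — state 5 in

Answer: ACCEPT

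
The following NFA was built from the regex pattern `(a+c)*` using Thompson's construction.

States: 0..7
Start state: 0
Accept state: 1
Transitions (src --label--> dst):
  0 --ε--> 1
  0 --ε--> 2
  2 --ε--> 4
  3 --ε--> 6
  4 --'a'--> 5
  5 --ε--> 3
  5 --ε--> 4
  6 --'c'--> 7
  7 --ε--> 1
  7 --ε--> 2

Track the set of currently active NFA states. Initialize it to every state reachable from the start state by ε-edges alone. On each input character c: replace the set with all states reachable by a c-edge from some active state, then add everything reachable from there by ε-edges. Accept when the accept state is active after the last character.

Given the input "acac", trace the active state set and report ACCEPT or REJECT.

Answer: ACCEPT

Trace:
S₀ = ε-closure({0}) = {0,1,2,4}
'a' @ 1: {3,4,5,6}
'c' @ 2: {1,2,4,7}  [accepting]
'a' @ 3: {3,4,5,6}
'c' @ 4: {1,2,4,7}  [accepting]
final: {1,2,4,7}; accept 1 in set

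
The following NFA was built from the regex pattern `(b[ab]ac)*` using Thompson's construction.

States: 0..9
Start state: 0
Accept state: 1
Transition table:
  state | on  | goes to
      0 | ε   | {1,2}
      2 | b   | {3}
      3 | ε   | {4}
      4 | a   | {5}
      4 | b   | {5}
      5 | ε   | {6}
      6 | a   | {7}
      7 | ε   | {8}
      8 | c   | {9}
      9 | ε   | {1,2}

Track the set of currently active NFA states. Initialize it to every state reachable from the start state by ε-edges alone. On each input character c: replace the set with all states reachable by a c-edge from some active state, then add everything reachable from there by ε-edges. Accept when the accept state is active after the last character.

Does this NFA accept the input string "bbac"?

S₀ = ε-closure({0}) = {0,1,2}
'b' @ 1: {3,4}
'b' @ 2: {5,6}
'a' @ 3: {7,8}
'c' @ 4: {1,2,9}  (accept∈set)
final: {1,2,9}; accept 1 in set

Answer: ACCEPT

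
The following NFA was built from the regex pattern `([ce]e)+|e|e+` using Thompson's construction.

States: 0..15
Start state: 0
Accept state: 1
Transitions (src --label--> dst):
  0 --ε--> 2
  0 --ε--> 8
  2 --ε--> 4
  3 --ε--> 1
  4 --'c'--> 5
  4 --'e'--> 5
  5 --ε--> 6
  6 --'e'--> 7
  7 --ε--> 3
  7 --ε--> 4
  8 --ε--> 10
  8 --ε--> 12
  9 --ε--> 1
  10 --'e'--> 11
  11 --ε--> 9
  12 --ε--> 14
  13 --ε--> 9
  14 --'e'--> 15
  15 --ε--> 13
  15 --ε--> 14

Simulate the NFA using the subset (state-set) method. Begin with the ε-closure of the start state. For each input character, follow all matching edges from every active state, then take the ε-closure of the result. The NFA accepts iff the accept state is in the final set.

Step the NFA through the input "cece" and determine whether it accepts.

initial (ε-close {0}): {0,2,4,8,10,12,14}
'c' @ 1: {5,6}
'e' @ 2: {1,3,4,7}  [accepting]
'c' @ 3: {5,6}
'e' @ 4: {1,3,4,7}  [accepting]
after full input: {1,3,4,7}  (accept=1 in)

Answer: ACCEPT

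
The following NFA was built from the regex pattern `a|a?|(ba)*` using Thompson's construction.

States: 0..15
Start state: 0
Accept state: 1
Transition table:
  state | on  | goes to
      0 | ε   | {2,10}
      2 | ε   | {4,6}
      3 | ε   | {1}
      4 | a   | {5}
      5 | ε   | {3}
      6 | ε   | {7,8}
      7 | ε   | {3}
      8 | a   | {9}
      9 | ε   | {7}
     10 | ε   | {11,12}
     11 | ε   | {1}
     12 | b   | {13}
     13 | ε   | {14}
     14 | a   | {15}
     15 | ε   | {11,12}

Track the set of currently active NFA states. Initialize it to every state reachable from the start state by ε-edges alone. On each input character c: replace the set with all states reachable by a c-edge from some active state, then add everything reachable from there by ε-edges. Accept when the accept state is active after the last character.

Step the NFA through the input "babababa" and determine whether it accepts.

Answer: ACCEPT

Steps:
start: ε-closure({0}) = {0,1,2,3,4,6,7,8,10,11,12}
'b' @ 1: {13,14}
'a' @ 2: {1,11,12,15}  [accepting]
'b' @ 3: {13,14}
'a' @ 4: {1,11,12,15}  [accepting]
'b' @ 5: {13,14}
'a' @ 6: {1,11,12,15}  [accepting]
'b' @ 7: {13,14}
'a' @ 8: {1,11,12,15}  [accepting]
final: {1,11,12,15}; accept 1 in set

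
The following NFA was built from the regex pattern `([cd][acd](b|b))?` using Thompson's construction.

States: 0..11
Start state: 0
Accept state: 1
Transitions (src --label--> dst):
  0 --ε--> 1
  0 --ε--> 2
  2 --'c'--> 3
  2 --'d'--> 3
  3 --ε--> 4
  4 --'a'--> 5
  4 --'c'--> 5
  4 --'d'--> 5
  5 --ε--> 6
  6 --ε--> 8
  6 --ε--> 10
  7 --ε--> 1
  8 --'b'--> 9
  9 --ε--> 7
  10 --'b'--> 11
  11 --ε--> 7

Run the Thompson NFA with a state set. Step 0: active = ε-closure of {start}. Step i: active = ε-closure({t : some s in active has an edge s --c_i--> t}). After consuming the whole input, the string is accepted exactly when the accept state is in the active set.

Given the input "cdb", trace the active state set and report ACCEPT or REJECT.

start: ε-closure({0}) = {0,1,2}
'c' @ 1: {3,4}
'd' @ 2: {5,6,8,10}
'b' @ 3: {1,7,9,11}  ✓accept
final: {1,7,9,11}; accept 1 in set

Answer: ACCEPT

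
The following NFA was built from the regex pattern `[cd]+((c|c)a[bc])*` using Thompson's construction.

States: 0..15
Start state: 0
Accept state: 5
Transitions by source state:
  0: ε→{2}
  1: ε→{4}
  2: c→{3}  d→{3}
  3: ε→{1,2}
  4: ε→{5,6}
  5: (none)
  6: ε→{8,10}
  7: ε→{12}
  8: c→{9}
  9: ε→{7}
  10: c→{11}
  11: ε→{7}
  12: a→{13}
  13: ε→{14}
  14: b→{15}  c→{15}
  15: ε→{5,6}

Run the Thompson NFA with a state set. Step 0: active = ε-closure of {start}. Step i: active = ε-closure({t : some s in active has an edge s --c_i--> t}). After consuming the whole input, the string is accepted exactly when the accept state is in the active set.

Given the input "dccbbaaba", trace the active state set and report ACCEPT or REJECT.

S₀ = ε-closure({0}) = {0,2}
'd' @ 1: {1,2,3,4,5,6,8,10}  [accepting]
'c' @ 2: {1,2,3,4,5,6,7,8,9,10,11,12}  [accepting]
'c' @ 3: {1,2,3,4,5,6,7,8,9,10,11,12}  [accepting]
'b' @ 4: {}  — dead — no transitions
rest 'baaba' ignored (set empty)
final: {}; accept 5 not in set

Answer: REJECT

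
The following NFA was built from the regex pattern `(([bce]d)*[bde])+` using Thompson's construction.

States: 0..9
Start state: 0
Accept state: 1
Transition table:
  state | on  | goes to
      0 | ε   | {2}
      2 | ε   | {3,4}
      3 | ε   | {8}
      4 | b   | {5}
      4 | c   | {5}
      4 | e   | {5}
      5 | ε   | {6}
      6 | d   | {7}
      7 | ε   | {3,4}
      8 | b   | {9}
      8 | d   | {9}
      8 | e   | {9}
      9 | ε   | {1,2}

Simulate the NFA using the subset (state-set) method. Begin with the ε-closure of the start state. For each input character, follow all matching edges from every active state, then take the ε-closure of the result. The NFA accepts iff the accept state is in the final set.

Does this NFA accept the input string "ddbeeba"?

Answer: REJECT

Steps:
S₀ = ε-closure({0}) = {0,2,3,4,8}
'd' @ 1: {1,2,3,4,8,9}  ✓accept
'd' @ 2: {1,2,3,4,8,9}  ✓accept
'b' @ 3: {1,2,3,4,5,6,8,9}  ✓accept
'e' @ 4: {1,2,3,4,5,6,8,9}  ✓accept
'e' @ 5: {1,2,3,4,5,6,8,9}  ✓accept
'b' @ 6: {1,2,3,4,5,6,8,9}  ✓accept
'a' @ 7: {}  — state set empty
final: {}; accept 1 not in set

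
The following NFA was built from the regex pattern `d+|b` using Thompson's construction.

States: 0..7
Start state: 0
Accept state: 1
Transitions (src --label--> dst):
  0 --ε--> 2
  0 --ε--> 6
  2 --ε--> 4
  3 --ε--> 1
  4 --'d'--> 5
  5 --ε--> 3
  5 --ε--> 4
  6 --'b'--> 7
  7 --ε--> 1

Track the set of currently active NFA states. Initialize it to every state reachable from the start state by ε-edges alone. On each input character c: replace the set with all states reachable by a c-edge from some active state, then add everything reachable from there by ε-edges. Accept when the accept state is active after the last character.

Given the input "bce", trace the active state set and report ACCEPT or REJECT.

Answer: REJECT

Steps:
start: ε-closure({0}) = {0,2,4,6}
'b' @ 1: {1,7}  ✓accept
'c' @ 2: {}  — dead — no transitions
rest 'e' ignored (set empty)
end set {} — state 1 not in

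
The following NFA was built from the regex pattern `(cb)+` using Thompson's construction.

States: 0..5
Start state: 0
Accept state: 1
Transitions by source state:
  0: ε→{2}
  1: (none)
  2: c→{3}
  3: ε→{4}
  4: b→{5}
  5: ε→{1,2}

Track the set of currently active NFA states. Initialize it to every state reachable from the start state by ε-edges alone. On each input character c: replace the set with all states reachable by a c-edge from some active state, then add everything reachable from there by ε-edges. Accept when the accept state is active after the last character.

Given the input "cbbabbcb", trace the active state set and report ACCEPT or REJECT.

Answer: REJECT

Derivation:
initial (ε-close {0}): {0,2}
'c' @ 1: {3,4}
'b' @ 2: {1,2,5}  ✓accept
'b' @ 3: {}  — no active states
rest 'abbcb' ignored (set empty)
final: {}; accept 1 not in set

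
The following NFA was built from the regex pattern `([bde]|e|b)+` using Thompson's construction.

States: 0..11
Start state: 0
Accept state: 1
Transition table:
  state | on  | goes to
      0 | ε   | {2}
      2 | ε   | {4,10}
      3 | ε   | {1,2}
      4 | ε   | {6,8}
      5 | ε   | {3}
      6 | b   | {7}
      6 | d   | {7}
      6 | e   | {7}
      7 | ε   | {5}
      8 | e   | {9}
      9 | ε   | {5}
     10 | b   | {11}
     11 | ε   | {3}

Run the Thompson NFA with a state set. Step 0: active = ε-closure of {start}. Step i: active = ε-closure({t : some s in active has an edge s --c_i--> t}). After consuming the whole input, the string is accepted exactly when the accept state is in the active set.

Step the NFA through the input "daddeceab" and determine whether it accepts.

S₀ = ε-closure({0}) = {0,2,4,6,8,10}
'd' @ 1: {1,2,3,4,5,6,7,8,10}  ✓accept
'a' @ 2: {}  — dead — no transitions
rest 'ddeceab' ignored (set empty)
final: {}; accept 1 not in set

Answer: REJECT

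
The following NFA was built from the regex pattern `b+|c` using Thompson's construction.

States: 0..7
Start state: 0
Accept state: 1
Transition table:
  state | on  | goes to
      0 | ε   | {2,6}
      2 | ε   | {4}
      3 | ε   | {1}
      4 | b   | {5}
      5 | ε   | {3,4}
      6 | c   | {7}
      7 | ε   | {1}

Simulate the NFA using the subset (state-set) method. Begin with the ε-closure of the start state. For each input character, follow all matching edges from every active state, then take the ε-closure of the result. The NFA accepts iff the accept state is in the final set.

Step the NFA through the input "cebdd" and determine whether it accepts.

Answer: REJECT

Derivation:
start: ε-closure({0}) = {0,2,4,6}
'c' @ 1: {1,7}  [accepting]
'e' @ 2: {}  — state set empty
rest 'bdd' ignored (set empty)
final: {}; accept 1 not in set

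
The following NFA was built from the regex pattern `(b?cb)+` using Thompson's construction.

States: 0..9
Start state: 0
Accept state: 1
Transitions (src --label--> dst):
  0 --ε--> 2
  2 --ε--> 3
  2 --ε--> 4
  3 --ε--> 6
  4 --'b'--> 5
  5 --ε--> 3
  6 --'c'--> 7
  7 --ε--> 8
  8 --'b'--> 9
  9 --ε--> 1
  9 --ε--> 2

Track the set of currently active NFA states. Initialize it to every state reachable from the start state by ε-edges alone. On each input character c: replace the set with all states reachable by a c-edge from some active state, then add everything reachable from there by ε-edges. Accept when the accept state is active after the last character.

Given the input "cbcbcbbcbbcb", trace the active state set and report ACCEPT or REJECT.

initial (ε-close {0}): {0,2,3,4,6}
'c' @ 1: {7,8}
'b' @ 2: {1,2,3,4,6,9}  [accepting]
'c' @ 3: {7,8}
'b' @ 4: {1,2,3,4,6,9}  [accepting]
'c' @ 5: {7,8}
'b' @ 6: {1,2,3,4,6,9}  [accepting]
'b' @ 7: {3,5,6}
'c' @ 8: {7,8}
'b' @ 9: {1,2,3,4,6,9}  [accepting]
'b' @ 10: {3,5,6}
'c' @ 11: {7,8}
'b' @ 12: {1,2,3,4,6,9}  [accepting]
final: {1,2,3,4,6,9}; accept 1 in set

Answer: ACCEPT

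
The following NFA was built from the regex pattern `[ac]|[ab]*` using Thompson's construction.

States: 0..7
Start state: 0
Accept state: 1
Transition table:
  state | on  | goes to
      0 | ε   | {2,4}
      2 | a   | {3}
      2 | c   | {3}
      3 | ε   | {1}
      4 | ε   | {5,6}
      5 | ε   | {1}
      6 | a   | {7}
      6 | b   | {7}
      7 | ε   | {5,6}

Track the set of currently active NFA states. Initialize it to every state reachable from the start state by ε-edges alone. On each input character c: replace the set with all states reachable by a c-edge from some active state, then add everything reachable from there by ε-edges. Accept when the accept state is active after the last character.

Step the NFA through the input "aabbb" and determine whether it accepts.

initial (ε-close {0}): {0,1,2,4,5,6}
'a' @ 1: {1,3,5,6,7}  [accepting]
'a' @ 2: {1,5,6,7}  [accepting]
'b' @ 3: {1,5,6,7}  [accepting]
'b' @ 4: {1,5,6,7}  [accepting]
'b' @ 5: {1,5,6,7}  [accepting]
final: {1,5,6,7}; accept 1 in set

Answer: ACCEPT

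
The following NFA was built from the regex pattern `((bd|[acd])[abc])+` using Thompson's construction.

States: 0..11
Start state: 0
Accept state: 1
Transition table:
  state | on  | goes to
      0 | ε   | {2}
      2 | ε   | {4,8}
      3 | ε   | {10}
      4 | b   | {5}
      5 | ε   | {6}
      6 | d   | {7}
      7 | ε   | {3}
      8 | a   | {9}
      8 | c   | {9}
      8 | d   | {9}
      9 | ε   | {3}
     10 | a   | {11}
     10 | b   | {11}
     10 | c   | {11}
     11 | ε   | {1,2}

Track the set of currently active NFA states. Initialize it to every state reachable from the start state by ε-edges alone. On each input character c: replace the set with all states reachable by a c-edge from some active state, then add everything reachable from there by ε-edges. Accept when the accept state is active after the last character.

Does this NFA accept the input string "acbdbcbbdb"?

S₀ = ε-closure({0}) = {0,2,4,8}
'a' @ 1: {3,9,10}
'c' @ 2: {1,2,4,8,11}  [accepting]
'b' @ 3: {5,6}
'd' @ 4: {3,7,10}
'b' @ 5: {1,2,4,8,11}  [accepting]
'c' @ 6: {3,9,10}
'b' @ 7: {1,2,4,8,11}  [accepting]
'b' @ 8: {5,6}
'd' @ 9: {3,7,10}
'b' @ 10: {1,2,4,8,11}  [accepting]
final: {1,2,4,8,11}; accept 1 in set

Answer: ACCEPT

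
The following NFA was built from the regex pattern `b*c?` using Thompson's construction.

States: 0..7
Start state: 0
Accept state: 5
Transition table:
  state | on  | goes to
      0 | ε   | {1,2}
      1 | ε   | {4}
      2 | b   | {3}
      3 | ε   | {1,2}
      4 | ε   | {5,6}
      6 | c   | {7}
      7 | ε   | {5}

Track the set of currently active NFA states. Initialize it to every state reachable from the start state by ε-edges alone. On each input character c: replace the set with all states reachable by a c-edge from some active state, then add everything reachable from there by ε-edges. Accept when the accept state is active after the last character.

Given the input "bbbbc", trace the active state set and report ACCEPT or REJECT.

S₀ = ε-closure({0}) = {0,1,2,4,5,6}
'b' @ 1: {1,2,3,4,5,6}  (accept∈set)
'b' @ 2: {1,2,3,4,5,6}  (accept∈set)
'b' @ 3: {1,2,3,4,5,6}  (accept∈set)
'b' @ 4: {1,2,3,4,5,6}  (accept∈set)
'c' @ 5: {5,7}  (accept∈set)
end set {5,7} — state 5 in

Answer: ACCEPT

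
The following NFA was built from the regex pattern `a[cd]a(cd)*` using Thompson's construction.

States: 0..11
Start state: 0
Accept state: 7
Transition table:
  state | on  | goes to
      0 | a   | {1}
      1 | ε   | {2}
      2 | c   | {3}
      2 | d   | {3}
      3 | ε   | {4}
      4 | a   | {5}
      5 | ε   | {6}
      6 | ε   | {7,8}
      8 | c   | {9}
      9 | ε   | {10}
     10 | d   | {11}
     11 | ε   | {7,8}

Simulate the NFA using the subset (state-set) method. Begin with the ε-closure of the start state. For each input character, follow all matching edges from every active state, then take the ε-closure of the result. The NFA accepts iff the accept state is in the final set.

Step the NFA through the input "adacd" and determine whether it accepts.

Answer: ACCEPT

Derivation:
S₀ = ε-closure({0}) = {0}
'a' @ 1: {1,2}
'd' @ 2: {3,4}
'a' @ 3: {5,6,7,8}  ✓accept
'c' @ 4: {9,10}
'd' @ 5: {7,8,11}  ✓accept
end set {7,8,11} — state 7 in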